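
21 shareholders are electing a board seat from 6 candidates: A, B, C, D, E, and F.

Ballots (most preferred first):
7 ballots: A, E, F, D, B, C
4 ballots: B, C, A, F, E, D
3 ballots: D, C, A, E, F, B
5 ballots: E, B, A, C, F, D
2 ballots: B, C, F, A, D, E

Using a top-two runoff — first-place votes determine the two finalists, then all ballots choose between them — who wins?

B

Round 1 first-place votes: A 7, B 6, C 0, D 3, E 5, F 0. A and B advance.
Runoff: A is ranked above B on 10 ballots, B above A on 11.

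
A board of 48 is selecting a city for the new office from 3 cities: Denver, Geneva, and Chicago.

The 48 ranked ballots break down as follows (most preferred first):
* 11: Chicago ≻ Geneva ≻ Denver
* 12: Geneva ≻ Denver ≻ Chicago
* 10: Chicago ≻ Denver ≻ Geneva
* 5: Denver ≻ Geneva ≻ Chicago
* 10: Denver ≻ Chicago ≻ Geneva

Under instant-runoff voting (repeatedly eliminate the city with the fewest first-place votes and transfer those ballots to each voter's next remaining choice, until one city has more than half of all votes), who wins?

Denver

Round 1: Denver 15, Geneva 12, Chicago 21. Geneva eliminated.
Round 2: Denver 27, Chicago 21. Denver has a majority (≥25).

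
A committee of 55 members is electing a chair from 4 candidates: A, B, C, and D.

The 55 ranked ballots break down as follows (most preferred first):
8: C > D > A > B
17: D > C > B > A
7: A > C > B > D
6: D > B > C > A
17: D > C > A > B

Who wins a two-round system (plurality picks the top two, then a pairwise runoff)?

D

Round 1 first-place votes: A 7, B 0, C 8, D 40. D and C advance.
Runoff: D is ranked above C on 40 ballots, C above D on 15.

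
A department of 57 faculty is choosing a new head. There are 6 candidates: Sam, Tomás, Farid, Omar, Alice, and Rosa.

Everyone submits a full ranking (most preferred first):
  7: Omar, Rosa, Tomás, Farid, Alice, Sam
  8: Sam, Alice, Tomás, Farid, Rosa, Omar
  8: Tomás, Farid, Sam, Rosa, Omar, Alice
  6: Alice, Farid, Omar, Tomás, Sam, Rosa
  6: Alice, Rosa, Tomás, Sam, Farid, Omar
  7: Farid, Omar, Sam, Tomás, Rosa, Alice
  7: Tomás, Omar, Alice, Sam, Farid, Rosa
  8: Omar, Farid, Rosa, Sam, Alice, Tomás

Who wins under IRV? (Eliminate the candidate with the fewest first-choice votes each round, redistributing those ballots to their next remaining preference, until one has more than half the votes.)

Omar

Round 1: Sam 8, Tomás 15, Farid 7, Omar 15, Alice 12, Rosa 0. Rosa eliminated.
Round 2: Sam 8, Tomás 15, Farid 7, Omar 15, Alice 12. Farid eliminated.
Round 3: Sam 8, Tomás 15, Omar 22, Alice 12. Sam eliminated.
Round 4: Tomás 15, Omar 22, Alice 20. Tomás eliminated.
Round 5: Omar 37, Alice 20. Omar has a majority (≥29).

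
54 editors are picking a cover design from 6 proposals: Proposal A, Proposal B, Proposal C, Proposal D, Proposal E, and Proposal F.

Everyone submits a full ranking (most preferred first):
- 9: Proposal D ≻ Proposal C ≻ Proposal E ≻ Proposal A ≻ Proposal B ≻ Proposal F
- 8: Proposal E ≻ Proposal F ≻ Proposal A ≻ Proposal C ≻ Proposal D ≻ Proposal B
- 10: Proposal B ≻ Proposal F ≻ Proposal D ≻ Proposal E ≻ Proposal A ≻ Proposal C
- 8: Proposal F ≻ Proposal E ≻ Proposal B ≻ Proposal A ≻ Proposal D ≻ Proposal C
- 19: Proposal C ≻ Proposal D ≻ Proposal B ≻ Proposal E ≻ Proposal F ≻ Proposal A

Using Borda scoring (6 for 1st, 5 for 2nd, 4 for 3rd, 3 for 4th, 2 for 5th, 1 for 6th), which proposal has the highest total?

Proposal A: 9×3 + 8×4 + 10×2 + 8×3 + 19×1 = 122
Proposal B: 9×2 + 8×1 + 10×6 + 8×4 + 19×4 = 194
Proposal C: 9×5 + 8×3 + 10×1 + 8×1 + 19×6 = 201
Proposal D: 9×6 + 8×2 + 10×4 + 8×2 + 19×5 = 221
Proposal E: 9×4 + 8×6 + 10×3 + 8×5 + 19×3 = 211
Proposal F: 9×1 + 8×5 + 10×5 + 8×6 + 19×2 = 185

Proposal D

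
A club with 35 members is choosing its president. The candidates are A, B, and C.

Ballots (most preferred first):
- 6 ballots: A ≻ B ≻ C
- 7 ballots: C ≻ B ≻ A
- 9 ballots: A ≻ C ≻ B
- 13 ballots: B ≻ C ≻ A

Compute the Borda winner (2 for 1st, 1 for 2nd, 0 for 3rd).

B

A: 6×2 + 7×0 + 9×2 + 13×0 = 30
B: 6×1 + 7×1 + 9×0 + 13×2 = 39
C: 6×0 + 7×2 + 9×1 + 13×1 = 36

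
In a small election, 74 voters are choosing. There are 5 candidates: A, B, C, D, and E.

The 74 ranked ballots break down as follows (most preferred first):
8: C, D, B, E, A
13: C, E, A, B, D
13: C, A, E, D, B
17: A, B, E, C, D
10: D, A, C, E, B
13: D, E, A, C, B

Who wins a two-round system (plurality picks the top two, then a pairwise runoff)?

C

Round 1 first-place votes: A 17, B 0, C 34, D 23, E 0. C and D advance.
Runoff: C is ranked above D on 51 ballots, D above C on 23.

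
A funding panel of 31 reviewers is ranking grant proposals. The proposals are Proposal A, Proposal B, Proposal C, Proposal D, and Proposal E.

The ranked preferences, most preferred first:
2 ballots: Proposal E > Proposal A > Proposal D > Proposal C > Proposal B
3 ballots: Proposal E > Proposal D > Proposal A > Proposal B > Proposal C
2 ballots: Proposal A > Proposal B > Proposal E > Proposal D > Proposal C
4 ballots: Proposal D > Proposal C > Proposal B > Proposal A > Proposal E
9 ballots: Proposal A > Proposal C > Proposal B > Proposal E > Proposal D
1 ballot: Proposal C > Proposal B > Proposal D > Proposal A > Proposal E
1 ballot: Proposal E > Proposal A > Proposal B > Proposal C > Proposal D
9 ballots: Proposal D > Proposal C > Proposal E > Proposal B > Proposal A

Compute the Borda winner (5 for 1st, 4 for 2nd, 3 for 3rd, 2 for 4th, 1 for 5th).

Proposal C

Proposal A: 2×4 + 3×3 + 2×5 + 4×2 + 9×5 + 1×2 + 1×4 + 9×1 = 95
Proposal B: 2×1 + 3×2 + 2×4 + 4×3 + 9×3 + 1×4 + 1×3 + 9×2 = 80
Proposal C: 2×2 + 3×1 + 2×1 + 4×4 + 9×4 + 1×5 + 1×2 + 9×4 = 104
Proposal D: 2×3 + 3×4 + 2×2 + 4×5 + 9×1 + 1×3 + 1×1 + 9×5 = 100
Proposal E: 2×5 + 3×5 + 2×3 + 4×1 + 9×2 + 1×1 + 1×5 + 9×3 = 86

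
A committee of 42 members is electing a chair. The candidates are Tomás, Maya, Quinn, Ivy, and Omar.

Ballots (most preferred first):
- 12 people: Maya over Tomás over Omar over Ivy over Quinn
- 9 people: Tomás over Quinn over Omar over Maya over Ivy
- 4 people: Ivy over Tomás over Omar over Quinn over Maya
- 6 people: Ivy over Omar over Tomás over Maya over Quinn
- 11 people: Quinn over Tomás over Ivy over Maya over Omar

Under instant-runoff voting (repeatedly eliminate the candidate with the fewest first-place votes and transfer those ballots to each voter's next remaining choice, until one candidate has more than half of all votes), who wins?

Quinn

Round 1: Tomás 9, Maya 12, Quinn 11, Ivy 10, Omar 0. Omar eliminated.
Round 2: Tomás 9, Maya 12, Quinn 11, Ivy 10. Tomás eliminated.
Round 3: Maya 12, Quinn 20, Ivy 10. Ivy eliminated.
Round 4: Maya 18, Quinn 24. Quinn has a majority (≥22).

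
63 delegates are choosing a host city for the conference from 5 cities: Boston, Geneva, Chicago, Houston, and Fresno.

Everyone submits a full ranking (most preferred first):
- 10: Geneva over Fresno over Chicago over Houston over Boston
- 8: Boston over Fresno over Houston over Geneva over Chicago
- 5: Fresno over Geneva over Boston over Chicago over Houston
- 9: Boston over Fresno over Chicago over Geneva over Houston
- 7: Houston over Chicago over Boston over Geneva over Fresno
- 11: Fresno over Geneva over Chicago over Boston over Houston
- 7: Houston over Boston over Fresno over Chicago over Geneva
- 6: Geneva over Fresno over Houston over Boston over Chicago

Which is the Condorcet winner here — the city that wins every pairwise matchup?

Fresno

Fresno vs Boston: 32–31
Fresno vs Geneva: 40–23
Fresno vs Chicago: 56–7
Fresno vs Houston: 49–14
Fresno beats every other city.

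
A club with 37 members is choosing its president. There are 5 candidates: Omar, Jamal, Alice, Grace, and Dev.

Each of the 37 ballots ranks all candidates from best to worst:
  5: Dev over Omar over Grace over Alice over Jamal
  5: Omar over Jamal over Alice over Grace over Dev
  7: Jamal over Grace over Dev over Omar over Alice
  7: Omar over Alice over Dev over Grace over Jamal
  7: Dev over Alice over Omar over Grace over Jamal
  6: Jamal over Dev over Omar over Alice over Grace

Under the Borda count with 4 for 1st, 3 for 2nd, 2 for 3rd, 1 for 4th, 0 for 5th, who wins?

Omar: 5×3 + 5×4 + 7×1 + 7×4 + 7×2 + 6×2 = 96
Jamal: 5×0 + 5×3 + 7×4 + 7×0 + 7×0 + 6×4 = 67
Alice: 5×1 + 5×2 + 7×0 + 7×3 + 7×3 + 6×1 = 63
Grace: 5×2 + 5×1 + 7×3 + 7×1 + 7×1 + 6×0 = 50
Dev: 5×4 + 5×0 + 7×2 + 7×2 + 7×4 + 6×3 = 94

Omar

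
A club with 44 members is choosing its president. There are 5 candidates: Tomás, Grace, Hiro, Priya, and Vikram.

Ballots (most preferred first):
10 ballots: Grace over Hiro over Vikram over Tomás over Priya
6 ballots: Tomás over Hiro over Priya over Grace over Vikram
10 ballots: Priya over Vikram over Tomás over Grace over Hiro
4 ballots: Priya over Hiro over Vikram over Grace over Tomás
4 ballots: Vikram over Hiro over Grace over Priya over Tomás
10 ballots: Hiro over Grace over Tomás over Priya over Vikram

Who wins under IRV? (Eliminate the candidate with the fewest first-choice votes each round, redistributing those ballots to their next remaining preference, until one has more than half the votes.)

Round 1: Tomás 6, Grace 10, Hiro 10, Priya 14, Vikram 4. Vikram eliminated.
Round 2: Tomás 6, Grace 10, Hiro 14, Priya 14. Tomás eliminated.
Round 3: Grace 10, Hiro 20, Priya 14. Grace eliminated.
Round 4: Hiro 30, Priya 14. Hiro has a majority (≥23).

Hiro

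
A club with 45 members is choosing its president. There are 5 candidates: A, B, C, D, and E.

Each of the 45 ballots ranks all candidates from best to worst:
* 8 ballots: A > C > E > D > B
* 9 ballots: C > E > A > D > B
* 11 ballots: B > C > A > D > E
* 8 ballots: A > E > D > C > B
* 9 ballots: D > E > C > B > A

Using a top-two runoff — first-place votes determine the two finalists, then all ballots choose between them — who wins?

A

Round 1 first-place votes: A 16, B 11, C 9, D 9, E 0. A and B advance.
Runoff: A is ranked above B on 25 ballots, B above A on 20.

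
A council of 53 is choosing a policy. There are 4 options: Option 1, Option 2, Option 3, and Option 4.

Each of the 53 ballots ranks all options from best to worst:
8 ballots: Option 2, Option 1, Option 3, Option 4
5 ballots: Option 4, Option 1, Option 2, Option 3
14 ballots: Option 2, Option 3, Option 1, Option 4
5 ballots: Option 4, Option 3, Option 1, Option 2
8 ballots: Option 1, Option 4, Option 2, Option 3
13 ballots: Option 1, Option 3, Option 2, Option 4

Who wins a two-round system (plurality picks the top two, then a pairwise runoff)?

Option 1

Round 1 first-place votes: Option 1 21, Option 2 22, Option 3 0, Option 4 10. Option 2 and Option 1 advance.
Runoff: Option 2 is ranked above Option 1 on 22 ballots, Option 1 above Option 2 on 31.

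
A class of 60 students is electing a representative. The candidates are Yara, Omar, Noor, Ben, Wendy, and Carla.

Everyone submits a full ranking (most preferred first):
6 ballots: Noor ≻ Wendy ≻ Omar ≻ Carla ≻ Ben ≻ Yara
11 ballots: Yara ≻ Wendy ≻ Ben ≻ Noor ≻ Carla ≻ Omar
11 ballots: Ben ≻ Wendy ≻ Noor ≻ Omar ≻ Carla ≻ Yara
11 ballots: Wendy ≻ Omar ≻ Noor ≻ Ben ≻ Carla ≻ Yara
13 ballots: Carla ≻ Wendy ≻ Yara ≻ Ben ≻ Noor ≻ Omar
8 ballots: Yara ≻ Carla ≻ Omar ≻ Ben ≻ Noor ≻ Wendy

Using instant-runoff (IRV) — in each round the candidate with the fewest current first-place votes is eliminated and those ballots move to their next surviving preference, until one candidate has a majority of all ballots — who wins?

Wendy

Round 1: Yara 19, Omar 0, Noor 6, Ben 11, Wendy 11, Carla 13. Omar eliminated.
Round 2: Yara 19, Noor 6, Ben 11, Wendy 11, Carla 13. Noor eliminated.
Round 3: Yara 19, Ben 11, Wendy 17, Carla 13. Ben eliminated.
Round 4: Yara 19, Wendy 28, Carla 13. Carla eliminated.
Round 5: Yara 19, Wendy 41. Wendy has a majority (≥31).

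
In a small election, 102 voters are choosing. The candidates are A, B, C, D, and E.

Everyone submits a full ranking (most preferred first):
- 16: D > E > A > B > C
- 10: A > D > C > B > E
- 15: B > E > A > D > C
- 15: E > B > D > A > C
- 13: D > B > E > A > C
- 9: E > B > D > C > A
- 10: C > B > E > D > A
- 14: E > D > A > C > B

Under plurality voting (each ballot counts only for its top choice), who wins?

First-place votes: A 10, B 15, C 10, D 29, E 38.

E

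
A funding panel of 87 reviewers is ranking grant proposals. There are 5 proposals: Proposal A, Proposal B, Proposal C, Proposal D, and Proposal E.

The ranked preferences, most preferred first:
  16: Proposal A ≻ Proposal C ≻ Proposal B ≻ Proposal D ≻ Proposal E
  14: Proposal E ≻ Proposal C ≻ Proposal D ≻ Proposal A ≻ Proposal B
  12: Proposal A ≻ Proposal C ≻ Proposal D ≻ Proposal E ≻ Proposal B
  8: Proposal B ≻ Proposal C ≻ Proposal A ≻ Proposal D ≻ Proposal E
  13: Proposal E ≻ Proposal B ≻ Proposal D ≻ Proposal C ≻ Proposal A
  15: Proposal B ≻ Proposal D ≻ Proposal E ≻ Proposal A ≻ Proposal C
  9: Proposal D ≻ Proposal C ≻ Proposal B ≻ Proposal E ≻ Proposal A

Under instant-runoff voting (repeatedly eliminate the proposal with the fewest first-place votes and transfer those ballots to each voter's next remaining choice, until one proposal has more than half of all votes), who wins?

Round 1: Proposal A 28, Proposal B 23, Proposal C 0, Proposal D 9, Proposal E 27. Proposal C eliminated.
Round 2: Proposal A 28, Proposal B 23, Proposal D 9, Proposal E 27. Proposal D eliminated.
Round 3: Proposal A 28, Proposal B 32, Proposal E 27. Proposal E eliminated.
Round 4: Proposal A 42, Proposal B 45. Proposal B has a majority (≥44).

Proposal B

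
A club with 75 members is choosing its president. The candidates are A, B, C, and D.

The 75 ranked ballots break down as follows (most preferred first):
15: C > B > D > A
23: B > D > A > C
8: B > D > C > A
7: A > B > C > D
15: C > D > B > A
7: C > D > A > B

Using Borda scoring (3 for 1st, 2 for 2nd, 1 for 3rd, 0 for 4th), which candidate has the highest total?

B

A: 15×0 + 23×1 + 8×0 + 7×3 + 15×0 + 7×1 = 51
B: 15×2 + 23×3 + 8×3 + 7×2 + 15×1 + 7×0 = 152
C: 15×3 + 23×0 + 8×1 + 7×1 + 15×3 + 7×3 = 126
D: 15×1 + 23×2 + 8×2 + 7×0 + 15×2 + 7×2 = 121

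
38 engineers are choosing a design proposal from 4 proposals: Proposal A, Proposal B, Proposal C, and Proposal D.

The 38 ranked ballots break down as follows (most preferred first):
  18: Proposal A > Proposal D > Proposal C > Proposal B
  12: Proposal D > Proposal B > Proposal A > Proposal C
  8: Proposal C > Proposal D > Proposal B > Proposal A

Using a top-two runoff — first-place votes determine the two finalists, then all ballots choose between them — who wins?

Proposal D

Round 1 first-place votes: Proposal A 18, Proposal B 0, Proposal C 8, Proposal D 12. Proposal A and Proposal D advance.
Runoff: Proposal A is ranked above Proposal D on 18 ballots, Proposal D above Proposal A on 20.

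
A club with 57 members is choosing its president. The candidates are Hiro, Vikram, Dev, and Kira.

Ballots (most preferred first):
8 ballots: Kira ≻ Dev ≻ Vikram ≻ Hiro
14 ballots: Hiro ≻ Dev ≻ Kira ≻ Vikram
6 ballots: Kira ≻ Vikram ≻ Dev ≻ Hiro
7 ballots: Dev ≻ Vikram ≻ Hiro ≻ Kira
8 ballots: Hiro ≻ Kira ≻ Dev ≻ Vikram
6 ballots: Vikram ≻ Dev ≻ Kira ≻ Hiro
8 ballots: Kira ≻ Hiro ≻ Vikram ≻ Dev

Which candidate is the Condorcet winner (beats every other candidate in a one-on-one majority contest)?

Hiro

Hiro vs Vikram: 30–27
Hiro vs Dev: 30–27
Hiro vs Kira: 29–28
Hiro beats every other candidate.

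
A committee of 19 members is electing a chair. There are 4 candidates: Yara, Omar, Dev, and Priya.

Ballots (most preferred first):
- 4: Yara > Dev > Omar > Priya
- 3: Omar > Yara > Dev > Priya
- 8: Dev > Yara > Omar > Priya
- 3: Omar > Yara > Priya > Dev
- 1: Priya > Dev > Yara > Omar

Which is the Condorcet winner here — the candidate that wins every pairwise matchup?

Yara vs Omar: 13–6
Yara vs Dev: 10–9
Yara vs Priya: 18–1
Yara beats every other candidate.

Yara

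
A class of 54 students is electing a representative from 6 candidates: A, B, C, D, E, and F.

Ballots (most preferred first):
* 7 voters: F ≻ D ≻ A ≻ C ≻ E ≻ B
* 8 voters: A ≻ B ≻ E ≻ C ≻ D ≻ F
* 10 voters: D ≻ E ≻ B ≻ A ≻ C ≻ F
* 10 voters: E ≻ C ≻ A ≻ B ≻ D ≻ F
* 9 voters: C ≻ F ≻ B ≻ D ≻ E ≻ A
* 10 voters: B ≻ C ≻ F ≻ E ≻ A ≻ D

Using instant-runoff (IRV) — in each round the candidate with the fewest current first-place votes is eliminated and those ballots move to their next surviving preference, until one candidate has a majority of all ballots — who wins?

B

Round 1: A 8, B 10, C 9, D 10, E 10, F 7. F eliminated.
Round 2: A 8, B 10, C 9, D 17, E 10. A eliminated.
Round 3: B 18, C 9, D 17, E 10. C eliminated.
Round 4: B 27, D 17, E 10. E eliminated.
Round 5: B 37, D 17. B has a majority (≥28).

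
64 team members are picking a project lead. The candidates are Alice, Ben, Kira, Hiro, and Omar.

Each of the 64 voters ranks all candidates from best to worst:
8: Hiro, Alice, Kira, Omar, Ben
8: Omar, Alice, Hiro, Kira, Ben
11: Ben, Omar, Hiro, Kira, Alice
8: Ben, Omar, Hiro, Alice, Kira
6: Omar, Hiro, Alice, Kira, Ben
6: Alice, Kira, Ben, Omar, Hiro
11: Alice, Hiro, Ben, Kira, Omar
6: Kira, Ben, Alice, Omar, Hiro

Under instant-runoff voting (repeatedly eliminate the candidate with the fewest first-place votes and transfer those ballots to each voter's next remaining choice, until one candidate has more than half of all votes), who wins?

Alice

Round 1: Alice 17, Ben 19, Kira 6, Hiro 8, Omar 14. Kira eliminated.
Round 2: Alice 17, Ben 25, Hiro 8, Omar 14. Hiro eliminated.
Round 3: Alice 25, Ben 25, Omar 14. Omar eliminated.
Round 4: Alice 39, Ben 25. Alice has a majority (≥33).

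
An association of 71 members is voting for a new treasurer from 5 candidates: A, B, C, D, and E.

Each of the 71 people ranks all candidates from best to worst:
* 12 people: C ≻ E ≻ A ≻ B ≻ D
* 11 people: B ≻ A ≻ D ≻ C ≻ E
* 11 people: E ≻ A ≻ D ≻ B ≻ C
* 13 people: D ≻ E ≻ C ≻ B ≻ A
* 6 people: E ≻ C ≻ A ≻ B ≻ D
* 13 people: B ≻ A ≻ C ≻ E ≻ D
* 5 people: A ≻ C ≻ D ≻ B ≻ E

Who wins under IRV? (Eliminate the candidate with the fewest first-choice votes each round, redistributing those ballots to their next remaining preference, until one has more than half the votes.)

Round 1: A 5, B 24, C 12, D 13, E 17. A eliminated.
Round 2: B 24, C 17, D 13, E 17. D eliminated.
Round 3: B 24, C 17, E 30. C eliminated.
Round 4: B 29, E 42. E has a majority (≥36).

E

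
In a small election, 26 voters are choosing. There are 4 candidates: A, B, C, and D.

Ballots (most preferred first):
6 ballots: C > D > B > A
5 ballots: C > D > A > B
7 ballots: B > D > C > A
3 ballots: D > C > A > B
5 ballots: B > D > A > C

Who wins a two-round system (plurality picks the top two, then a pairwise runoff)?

C

Round 1 first-place votes: A 0, B 12, C 11, D 3. B and C advance.
Runoff: B is ranked above C on 12 ballots, C above B on 14.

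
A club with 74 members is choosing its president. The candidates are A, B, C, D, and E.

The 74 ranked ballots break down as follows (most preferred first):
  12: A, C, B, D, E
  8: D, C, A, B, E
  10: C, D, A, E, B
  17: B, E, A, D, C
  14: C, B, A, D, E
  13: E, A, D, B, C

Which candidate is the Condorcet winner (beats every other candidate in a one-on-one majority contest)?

A vs B: 43–31
A vs C: 42–32
A vs D: 56–18
A vs E: 44–30
A beats every other candidate.

A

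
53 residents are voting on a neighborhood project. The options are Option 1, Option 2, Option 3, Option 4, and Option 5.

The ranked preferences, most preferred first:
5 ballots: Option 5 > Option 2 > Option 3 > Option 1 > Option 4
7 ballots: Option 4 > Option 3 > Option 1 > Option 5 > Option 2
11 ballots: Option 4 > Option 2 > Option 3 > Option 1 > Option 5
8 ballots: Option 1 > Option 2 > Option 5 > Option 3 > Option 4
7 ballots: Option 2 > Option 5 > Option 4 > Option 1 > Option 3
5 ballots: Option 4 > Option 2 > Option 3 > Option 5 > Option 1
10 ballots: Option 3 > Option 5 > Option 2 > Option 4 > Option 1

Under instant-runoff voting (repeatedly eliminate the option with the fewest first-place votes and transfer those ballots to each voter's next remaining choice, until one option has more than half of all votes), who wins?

Round 1: Option 1 8, Option 2 7, Option 3 10, Option 4 23, Option 5 5. Option 5 eliminated.
Round 2: Option 1 8, Option 2 12, Option 3 10, Option 4 23. Option 1 eliminated.
Round 3: Option 2 20, Option 3 10, Option 4 23. Option 3 eliminated.
Round 4: Option 2 30, Option 4 23. Option 2 has a majority (≥27).

Option 2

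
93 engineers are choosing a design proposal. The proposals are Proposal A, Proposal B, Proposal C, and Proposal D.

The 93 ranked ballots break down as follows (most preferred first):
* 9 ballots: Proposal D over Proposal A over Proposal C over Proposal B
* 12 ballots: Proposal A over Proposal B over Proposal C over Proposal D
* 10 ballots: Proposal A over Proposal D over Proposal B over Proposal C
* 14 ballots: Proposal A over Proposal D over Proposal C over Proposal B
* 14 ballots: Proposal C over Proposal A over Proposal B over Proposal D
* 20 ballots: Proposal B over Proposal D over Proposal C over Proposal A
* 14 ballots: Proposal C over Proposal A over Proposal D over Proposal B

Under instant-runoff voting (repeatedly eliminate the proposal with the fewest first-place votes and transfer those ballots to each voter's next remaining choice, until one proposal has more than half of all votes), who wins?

Proposal C

Round 1: Proposal A 36, Proposal B 20, Proposal C 28, Proposal D 9. Proposal D eliminated.
Round 2: Proposal A 45, Proposal B 20, Proposal C 28. Proposal B eliminated.
Round 3: Proposal A 45, Proposal C 48. Proposal C has a majority (≥47).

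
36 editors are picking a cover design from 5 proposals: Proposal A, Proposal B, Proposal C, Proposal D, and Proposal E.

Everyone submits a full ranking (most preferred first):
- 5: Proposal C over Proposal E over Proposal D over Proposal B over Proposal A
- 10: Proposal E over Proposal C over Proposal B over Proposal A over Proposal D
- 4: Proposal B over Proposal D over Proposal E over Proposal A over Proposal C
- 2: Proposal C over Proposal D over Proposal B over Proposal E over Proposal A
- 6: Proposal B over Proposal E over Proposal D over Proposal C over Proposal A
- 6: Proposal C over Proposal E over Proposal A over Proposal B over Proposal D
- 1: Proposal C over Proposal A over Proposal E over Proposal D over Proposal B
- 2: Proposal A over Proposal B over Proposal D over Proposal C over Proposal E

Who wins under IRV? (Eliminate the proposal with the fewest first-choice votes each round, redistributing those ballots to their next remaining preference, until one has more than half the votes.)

Round 1: Proposal A 2, Proposal B 10, Proposal C 14, Proposal D 0, Proposal E 10. Proposal D eliminated.
Round 2: Proposal A 2, Proposal B 10, Proposal C 14, Proposal E 10. Proposal A eliminated.
Round 3: Proposal B 12, Proposal C 14, Proposal E 10. Proposal E eliminated.
Round 4: Proposal B 12, Proposal C 24. Proposal C has a majority (≥19).

Proposal C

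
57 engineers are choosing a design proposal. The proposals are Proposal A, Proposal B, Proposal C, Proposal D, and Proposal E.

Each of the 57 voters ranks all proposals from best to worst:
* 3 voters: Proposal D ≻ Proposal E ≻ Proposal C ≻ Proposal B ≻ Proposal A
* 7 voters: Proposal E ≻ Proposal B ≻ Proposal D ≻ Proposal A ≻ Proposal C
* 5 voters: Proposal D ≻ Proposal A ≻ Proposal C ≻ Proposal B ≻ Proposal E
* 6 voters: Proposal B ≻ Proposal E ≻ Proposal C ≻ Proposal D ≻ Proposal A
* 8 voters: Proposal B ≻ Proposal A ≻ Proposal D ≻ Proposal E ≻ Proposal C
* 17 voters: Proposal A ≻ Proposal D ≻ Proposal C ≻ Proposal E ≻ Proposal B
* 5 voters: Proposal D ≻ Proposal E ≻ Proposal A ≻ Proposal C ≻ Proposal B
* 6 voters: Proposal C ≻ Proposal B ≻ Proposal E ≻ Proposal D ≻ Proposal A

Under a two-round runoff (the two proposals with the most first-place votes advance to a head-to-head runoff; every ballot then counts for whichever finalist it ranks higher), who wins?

Proposal B

Round 1 first-place votes: Proposal A 17, Proposal B 14, Proposal C 6, Proposal D 13, Proposal E 7. Proposal A and Proposal B advance.
Runoff: Proposal A is ranked above Proposal B on 27 ballots, Proposal B above Proposal A on 30.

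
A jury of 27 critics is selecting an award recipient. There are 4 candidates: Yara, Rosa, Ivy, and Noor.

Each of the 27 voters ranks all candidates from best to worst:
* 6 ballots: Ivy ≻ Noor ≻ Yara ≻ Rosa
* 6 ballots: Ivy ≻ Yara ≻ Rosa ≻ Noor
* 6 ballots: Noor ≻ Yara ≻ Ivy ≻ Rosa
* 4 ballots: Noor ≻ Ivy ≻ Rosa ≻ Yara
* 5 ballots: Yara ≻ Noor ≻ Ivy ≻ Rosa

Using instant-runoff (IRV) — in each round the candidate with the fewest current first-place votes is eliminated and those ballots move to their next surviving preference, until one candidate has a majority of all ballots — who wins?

Round 1: Yara 5, Rosa 0, Ivy 12, Noor 10. Rosa eliminated.
Round 2: Yara 5, Ivy 12, Noor 10. Yara eliminated.
Round 3: Ivy 12, Noor 15. Noor has a majority (≥14).

Noor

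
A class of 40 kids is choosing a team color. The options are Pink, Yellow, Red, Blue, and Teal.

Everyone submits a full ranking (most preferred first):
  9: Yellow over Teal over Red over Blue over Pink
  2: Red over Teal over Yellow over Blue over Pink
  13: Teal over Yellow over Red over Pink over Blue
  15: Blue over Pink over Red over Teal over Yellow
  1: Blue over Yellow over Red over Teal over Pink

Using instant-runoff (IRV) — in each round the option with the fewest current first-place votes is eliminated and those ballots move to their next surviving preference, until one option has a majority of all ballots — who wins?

Teal

Round 1: Pink 0, Yellow 9, Red 2, Blue 16, Teal 13. Pink eliminated.
Round 2: Yellow 9, Red 2, Blue 16, Teal 13. Red eliminated.
Round 3: Yellow 9, Blue 16, Teal 15. Yellow eliminated.
Round 4: Blue 16, Teal 24. Teal has a majority (≥21).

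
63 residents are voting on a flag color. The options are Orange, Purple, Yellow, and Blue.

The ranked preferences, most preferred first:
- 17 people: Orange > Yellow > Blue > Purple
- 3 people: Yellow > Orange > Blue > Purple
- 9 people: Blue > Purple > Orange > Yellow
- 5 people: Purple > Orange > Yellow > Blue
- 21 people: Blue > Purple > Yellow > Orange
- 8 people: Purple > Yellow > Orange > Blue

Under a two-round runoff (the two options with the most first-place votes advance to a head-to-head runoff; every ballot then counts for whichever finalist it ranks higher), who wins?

Round 1 first-place votes: Orange 17, Purple 13, Yellow 3, Blue 30. Blue and Orange advance.
Runoff: Blue is ranked above Orange on 30 ballots, Orange above Blue on 33.

Orange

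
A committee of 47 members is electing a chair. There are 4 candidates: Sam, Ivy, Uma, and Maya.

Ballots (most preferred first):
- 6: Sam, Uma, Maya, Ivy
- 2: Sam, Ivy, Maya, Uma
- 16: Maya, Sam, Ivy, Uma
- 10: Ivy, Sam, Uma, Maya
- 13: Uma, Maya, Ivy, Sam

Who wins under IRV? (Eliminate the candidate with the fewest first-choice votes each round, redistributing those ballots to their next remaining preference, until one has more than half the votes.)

Round 1: Sam 8, Ivy 10, Uma 13, Maya 16. Sam eliminated.
Round 2: Ivy 12, Uma 19, Maya 16. Ivy eliminated.
Round 3: Uma 29, Maya 18. Uma has a majority (≥24).

Uma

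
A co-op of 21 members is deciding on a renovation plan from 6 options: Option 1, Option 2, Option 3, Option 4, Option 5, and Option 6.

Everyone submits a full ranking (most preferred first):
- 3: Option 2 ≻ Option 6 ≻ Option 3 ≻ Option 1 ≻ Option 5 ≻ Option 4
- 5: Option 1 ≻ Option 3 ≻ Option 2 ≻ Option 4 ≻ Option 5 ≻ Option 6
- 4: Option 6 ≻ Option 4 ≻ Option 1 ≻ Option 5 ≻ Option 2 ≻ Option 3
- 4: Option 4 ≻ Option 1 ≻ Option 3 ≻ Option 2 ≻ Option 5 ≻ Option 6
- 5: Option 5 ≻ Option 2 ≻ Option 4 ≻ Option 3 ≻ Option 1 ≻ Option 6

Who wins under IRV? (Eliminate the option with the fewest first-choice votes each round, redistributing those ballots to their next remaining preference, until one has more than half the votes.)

Option 1

Round 1: Option 1 5, Option 2 3, Option 3 0, Option 4 4, Option 5 5, Option 6 4. Option 3 eliminated.
Round 2: Option 1 5, Option 2 3, Option 4 4, Option 5 5, Option 6 4. Option 2 eliminated.
Round 3: Option 1 5, Option 4 4, Option 5 5, Option 6 7. Option 4 eliminated.
Round 4: Option 1 9, Option 5 5, Option 6 7. Option 5 eliminated.
Round 5: Option 1 14, Option 6 7. Option 1 has a majority (≥11).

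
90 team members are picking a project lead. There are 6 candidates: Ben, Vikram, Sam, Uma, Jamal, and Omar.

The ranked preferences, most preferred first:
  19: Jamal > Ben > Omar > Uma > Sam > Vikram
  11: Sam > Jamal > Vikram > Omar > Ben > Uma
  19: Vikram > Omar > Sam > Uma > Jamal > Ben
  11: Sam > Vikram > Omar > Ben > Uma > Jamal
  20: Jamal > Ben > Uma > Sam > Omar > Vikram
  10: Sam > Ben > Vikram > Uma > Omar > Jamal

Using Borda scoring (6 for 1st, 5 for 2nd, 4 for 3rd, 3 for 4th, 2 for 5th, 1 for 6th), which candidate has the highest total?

Sam

Ben: 19×5 + 11×2 + 19×1 + 11×3 + 20×5 + 10×5 = 319
Vikram: 19×1 + 11×4 + 19×6 + 11×5 + 20×1 + 10×4 = 292
Sam: 19×2 + 11×6 + 19×4 + 11×6 + 20×3 + 10×6 = 366
Uma: 19×3 + 11×1 + 19×3 + 11×2 + 20×4 + 10×3 = 257
Jamal: 19×6 + 11×5 + 19×2 + 11×1 + 20×6 + 10×1 = 348
Omar: 19×4 + 11×3 + 19×5 + 11×4 + 20×2 + 10×2 = 308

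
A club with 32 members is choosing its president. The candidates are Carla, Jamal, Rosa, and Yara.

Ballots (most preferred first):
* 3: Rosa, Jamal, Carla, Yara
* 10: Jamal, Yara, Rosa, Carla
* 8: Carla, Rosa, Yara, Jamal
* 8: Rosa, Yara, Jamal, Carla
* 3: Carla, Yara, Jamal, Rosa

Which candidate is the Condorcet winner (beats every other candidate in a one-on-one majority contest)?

Rosa

Rosa vs Carla: 21–11
Rosa vs Jamal: 19–13
Rosa vs Yara: 19–13
Rosa beats every other candidate.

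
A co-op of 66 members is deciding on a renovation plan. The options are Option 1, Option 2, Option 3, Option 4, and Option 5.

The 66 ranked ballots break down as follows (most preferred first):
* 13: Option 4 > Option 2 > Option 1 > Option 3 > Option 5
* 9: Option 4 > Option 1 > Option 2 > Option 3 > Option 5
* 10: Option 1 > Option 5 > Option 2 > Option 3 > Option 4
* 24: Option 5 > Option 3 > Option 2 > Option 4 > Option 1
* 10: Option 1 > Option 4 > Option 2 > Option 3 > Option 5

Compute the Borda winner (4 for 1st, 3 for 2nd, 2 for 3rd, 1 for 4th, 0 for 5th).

Option 1: 13×2 + 9×3 + 10×4 + 24×0 + 10×4 = 133
Option 2: 13×3 + 9×2 + 10×2 + 24×2 + 10×2 = 145
Option 3: 13×1 + 9×1 + 10×1 + 24×3 + 10×1 = 114
Option 4: 13×4 + 9×4 + 10×0 + 24×1 + 10×3 = 142
Option 5: 13×0 + 9×0 + 10×3 + 24×4 + 10×0 = 126

Option 2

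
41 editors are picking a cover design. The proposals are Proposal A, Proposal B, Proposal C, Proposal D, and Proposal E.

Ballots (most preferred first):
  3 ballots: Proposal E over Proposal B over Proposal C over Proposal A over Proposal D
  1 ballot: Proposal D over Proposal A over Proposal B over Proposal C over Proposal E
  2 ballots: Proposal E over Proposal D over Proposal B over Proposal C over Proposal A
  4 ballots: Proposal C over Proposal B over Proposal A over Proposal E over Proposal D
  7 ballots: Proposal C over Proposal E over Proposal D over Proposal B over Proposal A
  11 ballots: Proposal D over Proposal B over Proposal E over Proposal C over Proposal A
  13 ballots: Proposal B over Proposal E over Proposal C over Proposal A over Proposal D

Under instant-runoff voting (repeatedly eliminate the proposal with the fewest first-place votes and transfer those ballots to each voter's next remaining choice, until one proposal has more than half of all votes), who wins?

Round 1: Proposal A 0, Proposal B 13, Proposal C 11, Proposal D 12, Proposal E 5. Proposal A eliminated.
Round 2: Proposal B 13, Proposal C 11, Proposal D 12, Proposal E 5. Proposal E eliminated.
Round 3: Proposal B 16, Proposal C 11, Proposal D 14. Proposal C eliminated.
Round 4: Proposal B 20, Proposal D 21. Proposal D has a majority (≥21).

Proposal D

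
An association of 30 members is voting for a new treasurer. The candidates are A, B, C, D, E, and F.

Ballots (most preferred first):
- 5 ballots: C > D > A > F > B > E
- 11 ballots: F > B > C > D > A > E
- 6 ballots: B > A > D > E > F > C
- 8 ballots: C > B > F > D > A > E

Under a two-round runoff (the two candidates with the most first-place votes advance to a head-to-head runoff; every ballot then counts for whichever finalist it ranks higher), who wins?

F

Round 1 first-place votes: A 0, B 6, C 13, D 0, E 0, F 11. C and F advance.
Runoff: C is ranked above F on 13 ballots, F above C on 17.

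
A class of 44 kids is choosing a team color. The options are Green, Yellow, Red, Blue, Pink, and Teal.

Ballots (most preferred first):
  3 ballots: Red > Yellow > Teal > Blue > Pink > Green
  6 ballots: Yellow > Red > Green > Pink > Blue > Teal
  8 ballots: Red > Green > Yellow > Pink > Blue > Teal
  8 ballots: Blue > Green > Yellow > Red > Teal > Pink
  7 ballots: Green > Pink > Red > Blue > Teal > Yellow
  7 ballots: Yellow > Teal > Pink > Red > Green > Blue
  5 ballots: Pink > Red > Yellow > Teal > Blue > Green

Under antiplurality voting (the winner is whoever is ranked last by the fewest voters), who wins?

Red

Last-place votes: Green 8, Yellow 7, Red 0, Blue 7, Pink 8, Teal 14.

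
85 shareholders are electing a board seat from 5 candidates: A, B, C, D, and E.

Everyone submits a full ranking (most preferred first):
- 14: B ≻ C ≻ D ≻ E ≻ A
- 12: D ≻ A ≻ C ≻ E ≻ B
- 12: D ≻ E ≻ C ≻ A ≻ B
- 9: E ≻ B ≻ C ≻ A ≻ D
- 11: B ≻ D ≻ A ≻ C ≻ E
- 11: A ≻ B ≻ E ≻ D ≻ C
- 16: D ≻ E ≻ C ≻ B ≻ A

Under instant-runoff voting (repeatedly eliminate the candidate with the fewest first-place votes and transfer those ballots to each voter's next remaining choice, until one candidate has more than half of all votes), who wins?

B

Round 1: A 11, B 25, C 0, D 40, E 9. C eliminated.
Round 2: A 11, B 25, D 40, E 9. E eliminated.
Round 3: A 11, B 34, D 40. A eliminated.
Round 4: B 45, D 40. B has a majority (≥43).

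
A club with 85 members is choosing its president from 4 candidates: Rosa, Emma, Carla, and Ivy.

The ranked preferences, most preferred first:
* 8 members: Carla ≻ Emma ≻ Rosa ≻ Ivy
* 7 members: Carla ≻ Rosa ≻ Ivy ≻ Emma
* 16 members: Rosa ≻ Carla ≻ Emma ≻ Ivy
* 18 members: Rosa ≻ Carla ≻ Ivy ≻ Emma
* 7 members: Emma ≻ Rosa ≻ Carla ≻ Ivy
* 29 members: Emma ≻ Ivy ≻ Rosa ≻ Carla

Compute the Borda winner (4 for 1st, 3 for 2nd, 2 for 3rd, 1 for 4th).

Rosa: 8×2 + 7×3 + 16×4 + 18×4 + 7×3 + 29×2 = 252
Emma: 8×3 + 7×1 + 16×2 + 18×1 + 7×4 + 29×4 = 225
Carla: 8×4 + 7×4 + 16×3 + 18×3 + 7×2 + 29×1 = 205
Ivy: 8×1 + 7×2 + 16×1 + 18×2 + 7×1 + 29×3 = 168

Rosa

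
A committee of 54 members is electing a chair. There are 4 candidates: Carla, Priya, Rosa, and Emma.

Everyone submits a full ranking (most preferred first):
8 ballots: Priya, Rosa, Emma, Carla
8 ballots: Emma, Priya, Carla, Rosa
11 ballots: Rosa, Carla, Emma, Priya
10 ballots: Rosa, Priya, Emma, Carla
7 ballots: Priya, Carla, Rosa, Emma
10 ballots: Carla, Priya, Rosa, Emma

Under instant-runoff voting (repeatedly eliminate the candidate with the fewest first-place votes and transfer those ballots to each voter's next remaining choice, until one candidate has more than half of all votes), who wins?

Round 1: Carla 10, Priya 15, Rosa 21, Emma 8. Emma eliminated.
Round 2: Carla 10, Priya 23, Rosa 21. Carla eliminated.
Round 3: Priya 33, Rosa 21. Priya has a majority (≥28).

Priya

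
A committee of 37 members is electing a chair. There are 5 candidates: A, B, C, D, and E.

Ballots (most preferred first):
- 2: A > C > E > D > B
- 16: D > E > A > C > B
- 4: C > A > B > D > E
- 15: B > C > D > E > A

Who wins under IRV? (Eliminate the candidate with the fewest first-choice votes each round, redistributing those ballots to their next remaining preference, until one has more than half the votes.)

B

Round 1: A 2, B 15, C 4, D 16, E 0. E eliminated.
Round 2: A 2, B 15, C 4, D 16. A eliminated.
Round 3: B 15, C 6, D 16. C eliminated.
Round 4: B 19, D 18. B has a majority (≥19).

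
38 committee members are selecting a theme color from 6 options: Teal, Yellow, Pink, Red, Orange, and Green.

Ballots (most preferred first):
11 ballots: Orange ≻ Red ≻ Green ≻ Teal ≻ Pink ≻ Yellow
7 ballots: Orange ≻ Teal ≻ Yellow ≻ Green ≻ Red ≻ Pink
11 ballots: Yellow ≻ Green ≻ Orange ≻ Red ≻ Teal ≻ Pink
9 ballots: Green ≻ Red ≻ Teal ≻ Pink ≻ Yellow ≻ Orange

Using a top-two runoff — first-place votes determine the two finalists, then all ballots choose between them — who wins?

Round 1 first-place votes: Teal 0, Yellow 11, Pink 0, Red 0, Orange 18, Green 9. Orange and Yellow advance.
Runoff: Orange is ranked above Yellow on 18 ballots, Yellow above Orange on 20.

Yellow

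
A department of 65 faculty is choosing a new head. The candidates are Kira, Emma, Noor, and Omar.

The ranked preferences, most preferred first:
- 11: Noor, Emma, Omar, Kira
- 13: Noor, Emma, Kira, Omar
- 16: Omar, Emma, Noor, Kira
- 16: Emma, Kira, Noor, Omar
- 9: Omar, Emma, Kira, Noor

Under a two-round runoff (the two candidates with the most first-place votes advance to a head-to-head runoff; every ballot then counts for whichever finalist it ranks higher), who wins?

Round 1 first-place votes: Kira 0, Emma 16, Noor 24, Omar 25. Omar and Noor advance.
Runoff: Omar is ranked above Noor on 25 ballots, Noor above Omar on 40.

Noor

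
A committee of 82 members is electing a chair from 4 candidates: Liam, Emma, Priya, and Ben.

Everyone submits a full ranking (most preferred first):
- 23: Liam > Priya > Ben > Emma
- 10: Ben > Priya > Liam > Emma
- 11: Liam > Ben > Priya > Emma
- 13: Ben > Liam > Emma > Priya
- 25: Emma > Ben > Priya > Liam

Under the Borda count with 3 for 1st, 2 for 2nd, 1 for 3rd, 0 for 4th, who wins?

Ben

Liam: 23×3 + 10×1 + 11×3 + 13×2 + 25×0 = 138
Emma: 23×0 + 10×0 + 11×0 + 13×1 + 25×3 = 88
Priya: 23×2 + 10×2 + 11×1 + 13×0 + 25×1 = 102
Ben: 23×1 + 10×3 + 11×2 + 13×3 + 25×2 = 164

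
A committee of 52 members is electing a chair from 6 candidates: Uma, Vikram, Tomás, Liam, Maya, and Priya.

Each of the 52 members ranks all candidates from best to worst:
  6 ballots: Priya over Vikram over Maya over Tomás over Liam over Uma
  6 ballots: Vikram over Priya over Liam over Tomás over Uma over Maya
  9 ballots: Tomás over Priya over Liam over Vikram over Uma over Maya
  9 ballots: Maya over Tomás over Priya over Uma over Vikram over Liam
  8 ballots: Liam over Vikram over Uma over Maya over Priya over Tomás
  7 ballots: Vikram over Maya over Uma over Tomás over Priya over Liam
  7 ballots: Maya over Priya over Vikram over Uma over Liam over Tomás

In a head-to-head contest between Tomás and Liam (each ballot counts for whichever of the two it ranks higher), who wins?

Tomás is ranked above Liam on 31 ballots; Liam above Tomás on 21.

Tomás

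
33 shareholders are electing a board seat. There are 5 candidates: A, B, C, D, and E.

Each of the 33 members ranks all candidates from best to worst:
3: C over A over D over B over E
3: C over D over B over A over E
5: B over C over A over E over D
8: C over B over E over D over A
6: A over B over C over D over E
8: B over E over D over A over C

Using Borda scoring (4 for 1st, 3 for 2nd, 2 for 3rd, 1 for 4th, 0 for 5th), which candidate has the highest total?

B

A: 3×3 + 3×1 + 5×2 + 8×0 + 6×4 + 8×1 = 54
B: 3×1 + 3×2 + 5×4 + 8×3 + 6×3 + 8×4 = 103
C: 3×4 + 3×4 + 5×3 + 8×4 + 6×2 + 8×0 = 83
D: 3×2 + 3×3 + 5×0 + 8×1 + 6×1 + 8×2 = 45
E: 3×0 + 3×0 + 5×1 + 8×2 + 6×0 + 8×3 = 45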